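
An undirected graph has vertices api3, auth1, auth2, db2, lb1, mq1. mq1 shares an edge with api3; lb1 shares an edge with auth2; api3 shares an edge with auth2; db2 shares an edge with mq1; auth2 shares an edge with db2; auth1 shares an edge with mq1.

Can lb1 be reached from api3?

Explore from api3.
Distance 1: reach auth2, mq1.
Distance 2: reach auth1, db2, lb1.
Found lb1.

Yes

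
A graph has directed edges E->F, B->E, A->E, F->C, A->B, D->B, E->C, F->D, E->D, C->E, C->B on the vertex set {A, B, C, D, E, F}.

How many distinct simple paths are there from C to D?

4

C→B→E→D
C→B→E→F→D
C→E→D
C→E→F→D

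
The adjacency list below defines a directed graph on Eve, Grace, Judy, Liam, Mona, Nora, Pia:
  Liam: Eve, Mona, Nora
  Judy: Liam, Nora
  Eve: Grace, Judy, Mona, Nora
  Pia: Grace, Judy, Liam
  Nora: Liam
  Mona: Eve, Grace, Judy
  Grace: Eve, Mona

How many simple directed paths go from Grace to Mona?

5

Grace→Eve→Judy→Liam→Mona
Grace→Eve→Judy→Nora→Liam→Mona
Grace→Eve→Mona
Grace→Eve→Nora→Liam→Mona
Grace→Mona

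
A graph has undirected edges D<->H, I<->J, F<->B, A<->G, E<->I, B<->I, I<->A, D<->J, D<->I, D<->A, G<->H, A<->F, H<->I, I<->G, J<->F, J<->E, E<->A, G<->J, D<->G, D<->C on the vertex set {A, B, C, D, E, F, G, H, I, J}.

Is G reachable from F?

Yes

Explore from F.
Distance 1: reach A, B, J.
Distance 2: reach D, E, G, I.
Found G.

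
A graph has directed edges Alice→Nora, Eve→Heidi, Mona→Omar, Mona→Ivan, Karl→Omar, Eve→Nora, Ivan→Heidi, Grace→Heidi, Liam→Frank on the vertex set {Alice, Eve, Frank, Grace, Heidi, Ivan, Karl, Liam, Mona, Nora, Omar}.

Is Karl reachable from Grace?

Explore from Grace.
Distance 1: reach Heidi.
The search from Grace is exhausted; no directed path reaches Karl.

No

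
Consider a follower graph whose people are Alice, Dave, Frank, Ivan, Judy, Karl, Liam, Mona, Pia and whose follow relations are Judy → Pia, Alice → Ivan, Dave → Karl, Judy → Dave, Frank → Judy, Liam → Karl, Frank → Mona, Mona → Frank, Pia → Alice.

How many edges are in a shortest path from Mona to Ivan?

Distance 0: Mona.
Distance 1: Frank.
Distance 2: Judy.
Distance 3: Dave, Pia.
Distance 4: Alice, Karl.
Distance 5: Ivan — contains Ivan.

5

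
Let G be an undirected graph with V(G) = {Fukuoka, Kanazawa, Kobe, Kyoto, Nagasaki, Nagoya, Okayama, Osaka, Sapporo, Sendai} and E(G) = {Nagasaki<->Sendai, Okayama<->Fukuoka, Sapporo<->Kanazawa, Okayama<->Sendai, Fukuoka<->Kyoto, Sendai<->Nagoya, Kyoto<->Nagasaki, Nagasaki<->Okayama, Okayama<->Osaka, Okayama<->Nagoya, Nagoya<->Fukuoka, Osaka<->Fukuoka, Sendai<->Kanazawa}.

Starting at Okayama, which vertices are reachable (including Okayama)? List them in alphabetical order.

Fukuoka, Kanazawa, Kyoto, Nagasaki, Nagoya, Okayama, Osaka, Sapporo, Sendai

Start at Okayama.
Its neighbours: Fukuoka, Nagasaki, Nagoya, Osaka, Sendai.
Then their neighbours: Kanazawa, Kyoto.
Then next layer: Sapporo.
Nothing further is reachable.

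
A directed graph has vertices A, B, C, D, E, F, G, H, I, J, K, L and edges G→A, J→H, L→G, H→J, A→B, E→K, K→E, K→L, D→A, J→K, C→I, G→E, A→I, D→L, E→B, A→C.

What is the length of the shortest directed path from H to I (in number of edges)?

6

Distance 0: H.
Distance 1: J.
Distance 2: K.
Distance 3: E, L.
Distance 4: B, G.
Distance 5: A.
Distance 6: C, I — contains I.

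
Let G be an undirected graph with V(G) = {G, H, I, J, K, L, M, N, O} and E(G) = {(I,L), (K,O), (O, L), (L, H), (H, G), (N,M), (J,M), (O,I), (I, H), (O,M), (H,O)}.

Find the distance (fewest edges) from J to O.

Distance 0: J.
Distance 1: M.
Distance 2: N, O — contains O.

2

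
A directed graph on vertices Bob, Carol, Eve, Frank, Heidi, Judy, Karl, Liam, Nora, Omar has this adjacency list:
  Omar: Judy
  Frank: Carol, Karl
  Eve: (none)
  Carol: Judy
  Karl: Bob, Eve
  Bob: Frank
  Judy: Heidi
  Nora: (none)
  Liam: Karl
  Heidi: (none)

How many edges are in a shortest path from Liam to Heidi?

6

Distance 0: Liam.
Distance 1: Karl.
Distance 2: Bob, Eve.
Distance 3: Frank.
Distance 4: Carol.
Distance 5: Judy.
Distance 6: Heidi — contains Heidi.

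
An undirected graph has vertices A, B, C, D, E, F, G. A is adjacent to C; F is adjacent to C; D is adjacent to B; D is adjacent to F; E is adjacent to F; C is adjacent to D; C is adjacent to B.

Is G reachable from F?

No

Explore from F.
Distance 1: reach C, D, E.
Distance 2: reach A, B.
The search is exhausted without reaching G; it lies in a different component.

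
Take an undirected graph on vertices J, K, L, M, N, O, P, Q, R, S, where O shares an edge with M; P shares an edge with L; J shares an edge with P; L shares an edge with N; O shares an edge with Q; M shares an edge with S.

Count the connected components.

4

From J: component {J, L, N, P}.
From K: component {K}.
From M: component {M, O, Q, S}.
From R: component {R}.
That's 4 components.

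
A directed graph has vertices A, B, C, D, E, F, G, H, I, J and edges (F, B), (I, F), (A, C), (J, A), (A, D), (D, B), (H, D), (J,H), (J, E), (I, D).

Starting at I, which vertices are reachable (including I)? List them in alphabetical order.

Start at I.
Its neighbours: D, F.
Then their neighbours: B.
Nothing further is reachable.

B, D, F, I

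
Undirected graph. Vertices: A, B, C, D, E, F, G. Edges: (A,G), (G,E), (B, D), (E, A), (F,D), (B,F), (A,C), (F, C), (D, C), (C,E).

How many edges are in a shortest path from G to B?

Distance 0: G.
Distance 1: A, E.
Distance 2: C.
Distance 3: D, F.
Distance 4: B — contains B.

4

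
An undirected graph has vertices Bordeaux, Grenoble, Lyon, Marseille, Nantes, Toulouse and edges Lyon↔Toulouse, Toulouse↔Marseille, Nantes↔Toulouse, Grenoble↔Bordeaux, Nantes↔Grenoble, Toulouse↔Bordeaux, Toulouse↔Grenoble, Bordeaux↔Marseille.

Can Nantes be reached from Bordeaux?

Yes

Explore from Bordeaux.
Distance 1: reach Grenoble, Marseille, Toulouse.
Distance 2: reach Lyon, Nantes.
Found Nantes.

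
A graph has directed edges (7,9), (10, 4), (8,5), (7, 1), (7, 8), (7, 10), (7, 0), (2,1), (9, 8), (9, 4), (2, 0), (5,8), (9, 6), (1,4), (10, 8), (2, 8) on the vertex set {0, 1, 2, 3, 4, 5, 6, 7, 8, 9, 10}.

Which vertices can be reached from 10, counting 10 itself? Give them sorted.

4, 5, 8, 10

Start at 10.
Its neighbours: 4, 8.
Then their neighbours: 5.
Nothing further is reachable.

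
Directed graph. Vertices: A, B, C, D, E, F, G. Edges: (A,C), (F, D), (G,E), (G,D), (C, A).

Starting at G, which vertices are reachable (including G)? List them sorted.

D, E, G

Start at G.
Its neighbours: D, E.
Nothing further is reachable.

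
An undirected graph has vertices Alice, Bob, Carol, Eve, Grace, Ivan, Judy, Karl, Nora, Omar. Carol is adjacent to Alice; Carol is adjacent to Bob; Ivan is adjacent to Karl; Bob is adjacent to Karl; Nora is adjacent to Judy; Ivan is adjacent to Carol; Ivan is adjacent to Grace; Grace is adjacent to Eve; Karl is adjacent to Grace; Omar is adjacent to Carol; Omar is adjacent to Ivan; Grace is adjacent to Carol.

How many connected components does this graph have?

From Alice: component {Alice, Bob, Carol, Eve, Grace, Ivan, Karl, Omar}.
From Judy: component {Judy, Nora}.
That's 2 components.

2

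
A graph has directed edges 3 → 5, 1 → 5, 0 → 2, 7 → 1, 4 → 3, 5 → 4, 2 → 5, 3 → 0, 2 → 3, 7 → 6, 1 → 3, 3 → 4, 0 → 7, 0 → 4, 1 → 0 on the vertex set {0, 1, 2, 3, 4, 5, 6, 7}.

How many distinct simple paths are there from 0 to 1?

0→7→1

1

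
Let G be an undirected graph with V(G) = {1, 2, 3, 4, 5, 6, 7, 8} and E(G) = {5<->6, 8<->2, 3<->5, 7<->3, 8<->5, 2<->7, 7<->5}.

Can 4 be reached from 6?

No

Explore from 6.
Distance 1: reach 5.
Distance 2: reach 3, 7, 8.
Distance 3: reach 2.
The search is exhausted without reaching 4; it lies in a different component.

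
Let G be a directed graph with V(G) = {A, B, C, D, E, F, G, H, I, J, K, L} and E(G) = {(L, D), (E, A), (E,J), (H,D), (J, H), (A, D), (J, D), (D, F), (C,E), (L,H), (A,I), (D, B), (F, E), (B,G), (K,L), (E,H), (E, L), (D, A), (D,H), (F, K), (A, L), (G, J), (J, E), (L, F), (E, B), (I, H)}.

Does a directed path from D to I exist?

Explore from D.
Distance 1: reach A, B, F, H.
Distance 2: reach E, G, I, K, L.
Found I.

Yes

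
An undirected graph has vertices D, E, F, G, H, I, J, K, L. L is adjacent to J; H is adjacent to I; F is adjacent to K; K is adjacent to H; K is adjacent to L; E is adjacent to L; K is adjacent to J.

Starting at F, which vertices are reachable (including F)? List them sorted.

E, F, H, I, J, K, L

Start at F.
Its neighbours: K.
Then their neighbours: H, J, L.
Then next layer: E, I.
Nothing further is reachable.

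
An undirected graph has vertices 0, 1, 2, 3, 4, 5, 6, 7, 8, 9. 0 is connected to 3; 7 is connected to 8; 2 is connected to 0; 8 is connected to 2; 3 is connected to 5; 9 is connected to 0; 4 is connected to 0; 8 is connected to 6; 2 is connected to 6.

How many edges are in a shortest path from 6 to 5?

4

Distance 0: 6.
Distance 1: 2, 8.
Distance 2: 0, 7.
Distance 3: 3, 4, 9.
Distance 4: 5 — contains 5.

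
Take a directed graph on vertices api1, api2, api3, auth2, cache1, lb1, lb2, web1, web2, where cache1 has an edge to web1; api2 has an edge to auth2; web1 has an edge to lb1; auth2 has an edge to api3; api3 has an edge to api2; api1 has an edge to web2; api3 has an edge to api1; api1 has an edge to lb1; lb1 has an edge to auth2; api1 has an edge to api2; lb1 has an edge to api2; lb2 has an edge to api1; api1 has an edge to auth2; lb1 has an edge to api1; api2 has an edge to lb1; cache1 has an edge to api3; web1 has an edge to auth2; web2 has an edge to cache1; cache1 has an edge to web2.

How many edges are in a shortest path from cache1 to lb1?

2

Distance 0: cache1.
Distance 1: api3, web1, web2.
Distance 2: api1, api2, auth2, lb1 — contains lb1.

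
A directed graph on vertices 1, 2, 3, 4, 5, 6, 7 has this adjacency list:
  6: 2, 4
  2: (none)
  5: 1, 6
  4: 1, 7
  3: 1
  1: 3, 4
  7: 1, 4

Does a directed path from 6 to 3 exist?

Yes

Explore from 6.
Distance 1: reach 2, 4.
Distance 2: reach 1, 7.
Distance 3: reach 3.
Found 3.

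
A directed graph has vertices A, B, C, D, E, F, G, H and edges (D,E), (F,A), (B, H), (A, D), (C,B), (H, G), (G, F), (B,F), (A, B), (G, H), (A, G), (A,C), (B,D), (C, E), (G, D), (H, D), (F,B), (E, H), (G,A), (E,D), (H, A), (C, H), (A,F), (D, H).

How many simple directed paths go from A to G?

A→B→D→E→H→G
A→B→D→H→G
A→B→H→G
A→C→B→D→E→H→G
A→C→B→D→H→G
A→C→B→H→G
A→C→E→D→H→G
A→C→E→H→G
A→C→H→G
A→D→E→H→G
A→D→H→G
A→F→B→D→E→H→G
A→F→B→D→H→G
A→F→B→H→G
A→G

15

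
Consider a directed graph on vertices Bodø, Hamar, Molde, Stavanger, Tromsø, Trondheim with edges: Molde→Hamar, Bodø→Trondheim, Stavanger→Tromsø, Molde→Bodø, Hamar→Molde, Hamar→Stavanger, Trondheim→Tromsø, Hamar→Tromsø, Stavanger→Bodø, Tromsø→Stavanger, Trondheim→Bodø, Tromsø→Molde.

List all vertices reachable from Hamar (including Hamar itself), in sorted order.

Start at Hamar.
Its neighbours: Molde, Stavanger, Tromsø.
Then their neighbours: Bodø.
Then next layer: Trondheim.
Every vertex is now reached.

Bodø, Hamar, Molde, Stavanger, Tromsø, Trondheim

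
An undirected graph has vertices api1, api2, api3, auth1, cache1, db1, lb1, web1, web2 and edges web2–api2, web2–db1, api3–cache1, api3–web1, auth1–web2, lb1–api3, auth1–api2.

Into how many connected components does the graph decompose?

From api1: component {api1}.
From api2: component {api2, auth1, db1, web2}.
From api3: component {api3, cache1, lb1, web1}.
That's 3 components.

3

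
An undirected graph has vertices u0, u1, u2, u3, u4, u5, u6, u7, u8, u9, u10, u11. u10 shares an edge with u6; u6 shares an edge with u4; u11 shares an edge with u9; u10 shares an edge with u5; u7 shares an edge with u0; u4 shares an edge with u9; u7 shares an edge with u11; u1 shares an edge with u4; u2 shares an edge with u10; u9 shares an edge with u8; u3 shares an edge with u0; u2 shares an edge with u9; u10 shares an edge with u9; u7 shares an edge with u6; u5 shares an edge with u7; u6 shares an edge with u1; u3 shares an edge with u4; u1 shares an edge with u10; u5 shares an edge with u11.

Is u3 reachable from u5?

Explore from u5.
Distance 1: reach u7, u10, u11.
Distance 2: reach u0, u1, u2, u6, u9.
Distance 3: reach u3, u4, u8.
Found u3.

Yes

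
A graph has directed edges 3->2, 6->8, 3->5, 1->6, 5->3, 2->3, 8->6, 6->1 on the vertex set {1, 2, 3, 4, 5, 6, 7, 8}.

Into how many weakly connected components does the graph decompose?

From 1: component {1, 6, 8}.
From 2: component {2, 3, 5}.
From 4: component {4}.
From 7: component {7}.
That's 4 components.

4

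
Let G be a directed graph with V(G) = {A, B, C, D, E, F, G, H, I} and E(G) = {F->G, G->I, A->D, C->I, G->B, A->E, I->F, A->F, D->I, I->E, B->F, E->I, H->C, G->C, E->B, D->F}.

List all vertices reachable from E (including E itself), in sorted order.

B, C, E, F, G, I

Start at E.
Its neighbours: B, I.
Then their neighbours: F.
Then next layer: G.
Then next layer: C.
Nothing further is reachable.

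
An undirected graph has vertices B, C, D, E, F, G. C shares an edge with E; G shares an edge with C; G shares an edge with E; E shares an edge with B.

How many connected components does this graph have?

3

From B: component {B, C, E, G}.
From D: component {D}.
From F: component {F}.
That's 3 components.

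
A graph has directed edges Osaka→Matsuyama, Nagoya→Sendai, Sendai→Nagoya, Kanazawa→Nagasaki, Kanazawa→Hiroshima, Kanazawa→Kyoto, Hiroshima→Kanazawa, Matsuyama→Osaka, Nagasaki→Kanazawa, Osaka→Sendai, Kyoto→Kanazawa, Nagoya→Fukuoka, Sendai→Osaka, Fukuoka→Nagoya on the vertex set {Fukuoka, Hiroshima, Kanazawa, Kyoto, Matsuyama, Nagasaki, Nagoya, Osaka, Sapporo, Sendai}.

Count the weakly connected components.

From Fukuoka: component {Fukuoka, Matsuyama, Nagoya, Osaka, Sendai}.
From Hiroshima: component {Hiroshima, Kanazawa, Kyoto, Nagasaki}.
From Sapporo: component {Sapporo}.
That's 3 components.

3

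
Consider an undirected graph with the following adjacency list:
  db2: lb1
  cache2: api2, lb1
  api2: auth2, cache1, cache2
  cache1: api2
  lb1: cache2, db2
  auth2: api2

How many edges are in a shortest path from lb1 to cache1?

Distance 0: lb1.
Distance 1: cache2, db2.
Distance 2: api2.
Distance 3: auth2, cache1 — contains cache1.

3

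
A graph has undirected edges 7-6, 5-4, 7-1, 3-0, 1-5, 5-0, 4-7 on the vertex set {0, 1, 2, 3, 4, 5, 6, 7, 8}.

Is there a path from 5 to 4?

Explore from 5.
Distance 1: reach 0, 1, 4.
Found 4.

Yes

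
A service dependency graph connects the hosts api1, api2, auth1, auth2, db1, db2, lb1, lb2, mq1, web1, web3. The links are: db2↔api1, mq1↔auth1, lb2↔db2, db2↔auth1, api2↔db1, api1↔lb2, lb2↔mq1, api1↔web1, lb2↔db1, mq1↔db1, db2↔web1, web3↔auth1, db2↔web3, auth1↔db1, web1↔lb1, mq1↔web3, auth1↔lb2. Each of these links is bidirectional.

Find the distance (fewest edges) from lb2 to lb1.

Distance 0: lb2.
Distance 1: api1, auth1, db1, db2, mq1.
Distance 2: api2, web1, web3.
Distance 3: lb1 — contains lb1.

3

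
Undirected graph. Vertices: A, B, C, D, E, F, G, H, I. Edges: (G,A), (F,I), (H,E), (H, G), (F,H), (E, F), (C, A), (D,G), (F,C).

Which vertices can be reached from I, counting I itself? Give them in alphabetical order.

A, C, D, E, F, G, H, I

Start at I.
Its neighbours: F.
Then their neighbours: C, E, H.
Then next layer: A, G.
Then next layer: D.
Nothing further is reachable.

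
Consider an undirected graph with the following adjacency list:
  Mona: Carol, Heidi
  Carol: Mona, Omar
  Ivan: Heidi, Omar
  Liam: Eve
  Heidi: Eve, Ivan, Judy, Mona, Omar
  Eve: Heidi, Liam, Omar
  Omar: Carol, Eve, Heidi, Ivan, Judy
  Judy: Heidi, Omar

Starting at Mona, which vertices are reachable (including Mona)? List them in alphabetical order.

Carol, Eve, Heidi, Ivan, Judy, Liam, Mona, Omar

Start at Mona.
Its neighbours: Carol, Heidi.
Then their neighbours: Eve, Ivan, Judy, Omar.
Then next layer: Liam.
Every vertex is now reached.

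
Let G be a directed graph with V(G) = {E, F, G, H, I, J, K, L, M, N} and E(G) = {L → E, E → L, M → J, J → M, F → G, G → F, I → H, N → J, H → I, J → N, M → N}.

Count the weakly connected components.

From E: component {E, L}.
From F: component {F, G}.
From H: component {H, I}.
From J: component {J, M, N}.
From K: component {K}.
That's 5 components.

5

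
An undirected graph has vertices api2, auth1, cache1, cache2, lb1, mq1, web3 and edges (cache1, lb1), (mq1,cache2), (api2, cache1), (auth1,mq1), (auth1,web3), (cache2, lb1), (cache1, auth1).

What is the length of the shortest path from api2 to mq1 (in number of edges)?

3

Distance 0: api2.
Distance 1: cache1.
Distance 2: auth1, lb1.
Distance 3: cache2, mq1, web3 — contains mq1.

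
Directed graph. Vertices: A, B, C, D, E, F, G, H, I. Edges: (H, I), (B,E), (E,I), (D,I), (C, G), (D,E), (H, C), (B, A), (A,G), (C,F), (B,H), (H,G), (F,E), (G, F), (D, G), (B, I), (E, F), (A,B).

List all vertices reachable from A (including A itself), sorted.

Start at A.
Its neighbours: B, G.
Then their neighbours: E, F, H, I.
Then next layer: C.
Nothing further is reachable.

A, B, C, E, F, G, H, I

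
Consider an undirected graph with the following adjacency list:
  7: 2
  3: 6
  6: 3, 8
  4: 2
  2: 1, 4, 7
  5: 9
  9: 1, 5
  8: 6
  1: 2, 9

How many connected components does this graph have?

From 1: component {1, 2, 4, 5, 7, 9}.
From 3: component {3, 6, 8}.
That's 2 components.

2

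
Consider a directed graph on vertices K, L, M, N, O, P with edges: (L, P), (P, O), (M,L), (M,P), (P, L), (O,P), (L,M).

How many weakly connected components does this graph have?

From K: component {K}.
From L: component {L, M, O, P}.
From N: component {N}.
That's 3 components.

3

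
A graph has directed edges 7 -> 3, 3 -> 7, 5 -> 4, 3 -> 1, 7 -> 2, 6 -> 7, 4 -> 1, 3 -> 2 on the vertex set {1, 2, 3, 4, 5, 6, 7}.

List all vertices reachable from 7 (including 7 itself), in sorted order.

Start at 7.
Its neighbours: 2, 3.
Then their neighbours: 1.
Nothing further is reachable.

1, 2, 3, 7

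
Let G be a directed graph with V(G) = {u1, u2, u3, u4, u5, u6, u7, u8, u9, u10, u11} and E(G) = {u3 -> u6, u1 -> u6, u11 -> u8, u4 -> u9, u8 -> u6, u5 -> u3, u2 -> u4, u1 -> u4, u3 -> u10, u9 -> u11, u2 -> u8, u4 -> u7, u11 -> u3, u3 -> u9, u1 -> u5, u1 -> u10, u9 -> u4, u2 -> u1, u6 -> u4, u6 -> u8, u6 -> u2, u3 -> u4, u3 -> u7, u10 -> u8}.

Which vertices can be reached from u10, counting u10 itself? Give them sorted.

Start at u10.
Its neighbours: u8.
Then their neighbours: u6.
Then next layer: u2, u4.
Then next layer: u1, u7, u9.
Then next layer: u5, u11.
Then next layer: u3.
Every vertex is now reached.

u1, u2, u3, u4, u5, u6, u7, u8, u9, u10, u11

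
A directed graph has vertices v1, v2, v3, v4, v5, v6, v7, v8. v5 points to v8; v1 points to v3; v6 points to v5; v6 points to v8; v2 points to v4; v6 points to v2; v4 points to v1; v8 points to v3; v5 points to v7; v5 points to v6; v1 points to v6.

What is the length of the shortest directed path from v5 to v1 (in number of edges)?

Distance 0: v5.
Distance 1: v6, v7, v8.
Distance 2: v2, v3.
Distance 3: v4.
Distance 4: v1 — contains v1.

4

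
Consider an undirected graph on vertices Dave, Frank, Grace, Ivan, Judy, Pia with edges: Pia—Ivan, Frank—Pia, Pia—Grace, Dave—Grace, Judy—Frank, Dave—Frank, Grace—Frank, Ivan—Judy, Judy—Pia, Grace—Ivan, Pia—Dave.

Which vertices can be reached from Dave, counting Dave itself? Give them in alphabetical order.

Start at Dave.
Its neighbours: Frank, Grace, Pia.
Then their neighbours: Ivan, Judy.
Every vertex is now reached.

Dave, Frank, Grace, Ivan, Judy, Pia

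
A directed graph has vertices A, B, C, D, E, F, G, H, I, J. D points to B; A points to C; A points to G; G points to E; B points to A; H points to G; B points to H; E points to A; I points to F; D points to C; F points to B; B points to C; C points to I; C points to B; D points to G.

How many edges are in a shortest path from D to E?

2

Distance 0: D.
Distance 1: B, C, G.
Distance 2: A, E, H, I — contains E.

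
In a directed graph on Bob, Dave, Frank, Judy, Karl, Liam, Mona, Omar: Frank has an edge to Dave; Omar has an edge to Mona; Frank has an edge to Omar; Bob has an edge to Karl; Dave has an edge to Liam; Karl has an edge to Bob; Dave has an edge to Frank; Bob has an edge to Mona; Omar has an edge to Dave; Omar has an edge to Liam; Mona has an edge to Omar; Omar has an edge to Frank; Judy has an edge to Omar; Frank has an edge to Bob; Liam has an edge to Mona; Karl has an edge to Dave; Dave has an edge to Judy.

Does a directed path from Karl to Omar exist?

Yes

Explore from Karl.
Distance 1: reach Bob, Dave.
Distance 2: reach Frank, Judy, Liam, Mona.
Distance 3: reach Omar.
Found Omar.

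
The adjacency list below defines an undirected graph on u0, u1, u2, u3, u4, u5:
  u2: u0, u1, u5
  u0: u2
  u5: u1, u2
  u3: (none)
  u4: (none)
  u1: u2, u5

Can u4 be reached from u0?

No

Explore from u0.
Distance 1: reach u2.
Distance 2: reach u1, u5.
The search is exhausted without reaching u4; it lies in a different component.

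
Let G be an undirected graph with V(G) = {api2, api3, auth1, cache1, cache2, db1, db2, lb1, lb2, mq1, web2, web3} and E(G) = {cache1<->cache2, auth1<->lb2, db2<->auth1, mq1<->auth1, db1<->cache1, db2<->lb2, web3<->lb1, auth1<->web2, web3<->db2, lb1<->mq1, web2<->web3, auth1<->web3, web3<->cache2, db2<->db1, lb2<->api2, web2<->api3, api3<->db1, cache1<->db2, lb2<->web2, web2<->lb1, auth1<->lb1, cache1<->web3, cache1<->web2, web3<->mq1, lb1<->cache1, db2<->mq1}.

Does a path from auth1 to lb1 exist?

Yes

Explore from auth1.
Distance 1: reach db2, lb1, lb2, mq1, web2, web3.
Found lb1.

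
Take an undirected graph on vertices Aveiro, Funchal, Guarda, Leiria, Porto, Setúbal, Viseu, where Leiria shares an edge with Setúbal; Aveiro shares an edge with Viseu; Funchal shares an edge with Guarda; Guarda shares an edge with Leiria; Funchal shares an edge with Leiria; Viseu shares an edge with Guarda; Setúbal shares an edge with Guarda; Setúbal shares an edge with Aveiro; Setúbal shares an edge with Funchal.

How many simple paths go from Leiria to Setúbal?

Leiria–Funchal–Guarda–Setúbal
Leiria–Funchal–Guarda–Viseu–Aveiro–Setúbal
Leiria–Funchal–Setúbal
Leiria–Guarda–Funchal–Setúbal
Leiria–Guarda–Setúbal
Leiria–Guarda–Viseu–Aveiro–Setúbal
Leiria–Setúbal

7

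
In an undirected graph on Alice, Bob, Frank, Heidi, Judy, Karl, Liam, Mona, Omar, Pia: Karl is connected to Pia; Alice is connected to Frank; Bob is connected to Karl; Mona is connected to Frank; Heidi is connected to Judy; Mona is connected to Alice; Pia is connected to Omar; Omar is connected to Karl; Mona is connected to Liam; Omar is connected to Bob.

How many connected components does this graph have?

From Alice: component {Alice, Frank, Liam, Mona}.
From Bob: component {Bob, Karl, Omar, Pia}.
From Heidi: component {Heidi, Judy}.
That's 3 components.

3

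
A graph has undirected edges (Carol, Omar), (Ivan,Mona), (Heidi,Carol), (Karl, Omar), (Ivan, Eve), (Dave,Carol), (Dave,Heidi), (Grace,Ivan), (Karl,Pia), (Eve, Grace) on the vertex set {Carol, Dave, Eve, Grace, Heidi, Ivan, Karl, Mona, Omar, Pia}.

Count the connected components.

From Carol: component {Carol, Dave, Heidi, Karl, Omar, Pia}.
From Eve: component {Eve, Grace, Ivan, Mona}.
That's 2 components.

2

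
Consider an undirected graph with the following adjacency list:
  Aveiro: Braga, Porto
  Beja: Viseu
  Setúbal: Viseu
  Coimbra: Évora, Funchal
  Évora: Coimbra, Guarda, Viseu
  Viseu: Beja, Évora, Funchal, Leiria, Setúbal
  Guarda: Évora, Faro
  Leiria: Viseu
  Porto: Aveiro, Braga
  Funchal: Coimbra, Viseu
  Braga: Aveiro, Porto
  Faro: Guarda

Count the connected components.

2

From Aveiro: component {Aveiro, Braga, Porto}.
From Beja: component {Beja, Coimbra, Évora, Faro, Funchal, Guarda, Leiria, Setúbal, Viseu}.
That's 2 components.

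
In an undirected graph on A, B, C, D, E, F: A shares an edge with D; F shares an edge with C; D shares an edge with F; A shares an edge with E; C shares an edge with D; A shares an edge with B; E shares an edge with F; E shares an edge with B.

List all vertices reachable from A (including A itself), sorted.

Start at A.
Its neighbours: B, D, E.
Then their neighbours: C, F.
Every vertex is now reached.

A, B, C, D, E, F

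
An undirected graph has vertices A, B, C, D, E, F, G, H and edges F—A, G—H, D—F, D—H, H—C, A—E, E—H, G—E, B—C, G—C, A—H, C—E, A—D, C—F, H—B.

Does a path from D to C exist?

Yes

Explore from D.
Distance 1: reach A, F, H.
Distance 2: reach B, C, E, G.
Found C.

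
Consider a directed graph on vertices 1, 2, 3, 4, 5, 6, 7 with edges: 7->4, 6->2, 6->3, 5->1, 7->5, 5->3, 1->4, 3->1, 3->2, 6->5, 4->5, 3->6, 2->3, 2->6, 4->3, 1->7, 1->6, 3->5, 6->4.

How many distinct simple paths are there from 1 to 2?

1→4→3→2
1→4→3→6→2
1→4→5→3→2
1→4→5→3→6→2
1→6→2
1→6→3→2
1→6→4→3→2
1→6→4→5→3→2
1→6→5→3→2
1→7→4→3→2
1→7→4→3→6→2
1→7→4→5→3→2
1→7→4→5→3→6→2
1→7→5→3→2
1→7→5→3→6→2

15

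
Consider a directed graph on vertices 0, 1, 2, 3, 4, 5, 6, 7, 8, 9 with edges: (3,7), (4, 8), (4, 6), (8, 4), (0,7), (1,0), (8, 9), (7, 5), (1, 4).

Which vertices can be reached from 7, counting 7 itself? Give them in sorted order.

5, 7

Start at 7.
Its neighbours: 5.
Nothing further is reachable.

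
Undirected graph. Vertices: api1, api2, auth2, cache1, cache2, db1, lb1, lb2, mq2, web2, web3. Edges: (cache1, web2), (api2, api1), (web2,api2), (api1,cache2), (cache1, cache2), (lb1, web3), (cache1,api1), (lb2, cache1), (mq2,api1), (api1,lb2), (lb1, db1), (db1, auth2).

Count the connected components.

2

From api1: component {api1, api2, cache1, cache2, lb2, mq2, web2}.
From auth2: component {auth2, db1, lb1, web3}.
That's 2 components.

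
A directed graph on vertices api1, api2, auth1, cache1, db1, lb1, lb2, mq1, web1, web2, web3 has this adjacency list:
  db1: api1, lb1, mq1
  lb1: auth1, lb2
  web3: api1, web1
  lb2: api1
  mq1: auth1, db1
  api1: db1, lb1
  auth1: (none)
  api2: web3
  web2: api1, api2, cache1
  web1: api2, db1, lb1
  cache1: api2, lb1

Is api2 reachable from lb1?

Explore from lb1.
Distance 1: reach auth1, lb2.
Distance 2: reach api1.
Distance 3: reach db1.
Distance 4: reach mq1.
The search from lb1 is exhausted; no directed path reaches api2.

No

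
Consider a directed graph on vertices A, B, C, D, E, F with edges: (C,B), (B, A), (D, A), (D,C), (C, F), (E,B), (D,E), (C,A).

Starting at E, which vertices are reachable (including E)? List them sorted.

Start at E.
Its neighbours: B.
Then their neighbours: A.
Nothing further is reachable.

A, B, E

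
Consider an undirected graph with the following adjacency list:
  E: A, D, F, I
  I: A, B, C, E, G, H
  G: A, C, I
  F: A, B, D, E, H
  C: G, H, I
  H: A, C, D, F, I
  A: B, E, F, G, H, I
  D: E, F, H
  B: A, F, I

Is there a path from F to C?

Explore from F.
Distance 1: reach A, B, D, E, H.
Distance 2: reach C, G, I.
Found C.

Yes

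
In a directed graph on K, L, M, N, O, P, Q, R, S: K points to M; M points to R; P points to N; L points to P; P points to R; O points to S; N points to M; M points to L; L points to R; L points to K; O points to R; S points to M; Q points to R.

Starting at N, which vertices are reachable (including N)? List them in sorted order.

Start at N.
Its neighbours: M.
Then their neighbours: L, R.
Then next layer: K, P.
Nothing further is reachable.

K, L, M, N, P, R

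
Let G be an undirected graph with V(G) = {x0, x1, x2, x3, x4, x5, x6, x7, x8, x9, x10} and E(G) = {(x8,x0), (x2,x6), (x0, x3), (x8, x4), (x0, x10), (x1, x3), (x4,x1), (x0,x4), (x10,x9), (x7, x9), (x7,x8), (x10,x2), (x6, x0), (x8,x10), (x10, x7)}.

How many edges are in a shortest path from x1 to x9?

Distance 0: x1.
Distance 1: x3, x4.
Distance 2: x0, x8.
Distance 3: x6, x7, x10.
Distance 4: x2, x9 — contains x9.

4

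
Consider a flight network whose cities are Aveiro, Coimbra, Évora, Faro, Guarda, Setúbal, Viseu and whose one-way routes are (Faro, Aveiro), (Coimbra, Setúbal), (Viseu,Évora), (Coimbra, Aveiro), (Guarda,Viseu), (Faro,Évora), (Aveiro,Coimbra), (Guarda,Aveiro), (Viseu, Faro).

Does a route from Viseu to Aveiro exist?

Explore from Viseu.
Distance 1: reach Évora, Faro.
Distance 2: reach Aveiro.
Found Aveiro.

Yes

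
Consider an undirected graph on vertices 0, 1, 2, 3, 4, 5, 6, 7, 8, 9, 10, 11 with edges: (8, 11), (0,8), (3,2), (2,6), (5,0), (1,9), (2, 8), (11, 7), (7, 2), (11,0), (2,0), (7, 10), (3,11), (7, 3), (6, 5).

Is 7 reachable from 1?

No

Explore from 1.
Distance 1: reach 9.
The search is exhausted without reaching 7; it lies in a different component.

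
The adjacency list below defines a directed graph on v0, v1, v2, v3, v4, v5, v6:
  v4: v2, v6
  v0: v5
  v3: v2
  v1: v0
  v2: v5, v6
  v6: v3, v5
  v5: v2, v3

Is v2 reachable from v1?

Explore from v1.
Distance 1: reach v0.
Distance 2: reach v5.
Distance 3: reach v2, v3.
Found v2.

Yes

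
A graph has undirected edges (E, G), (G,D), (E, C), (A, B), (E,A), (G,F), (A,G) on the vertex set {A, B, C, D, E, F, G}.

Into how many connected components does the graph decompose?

1

From A: component {A, B, C, D, E, F, G}.
That's 1 component.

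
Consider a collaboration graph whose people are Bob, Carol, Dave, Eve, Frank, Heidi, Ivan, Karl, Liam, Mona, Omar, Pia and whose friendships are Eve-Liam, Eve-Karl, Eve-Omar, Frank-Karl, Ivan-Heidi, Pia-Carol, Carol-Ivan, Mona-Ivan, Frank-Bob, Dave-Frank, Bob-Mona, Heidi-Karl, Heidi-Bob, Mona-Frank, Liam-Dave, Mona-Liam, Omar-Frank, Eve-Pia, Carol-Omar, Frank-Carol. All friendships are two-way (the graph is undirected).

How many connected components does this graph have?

1

From Bob: component {Bob, Carol, Dave, Eve, Frank, Heidi, Ivan, Karl, Liam, Mona, Omar, Pia}.
That's 1 component.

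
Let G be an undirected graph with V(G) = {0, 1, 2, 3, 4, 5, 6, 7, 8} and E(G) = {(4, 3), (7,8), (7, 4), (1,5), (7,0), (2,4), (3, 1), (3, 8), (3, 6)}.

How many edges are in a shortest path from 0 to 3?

Distance 0: 0.
Distance 1: 7.
Distance 2: 4, 8.
Distance 3: 2, 3 — contains 3.

3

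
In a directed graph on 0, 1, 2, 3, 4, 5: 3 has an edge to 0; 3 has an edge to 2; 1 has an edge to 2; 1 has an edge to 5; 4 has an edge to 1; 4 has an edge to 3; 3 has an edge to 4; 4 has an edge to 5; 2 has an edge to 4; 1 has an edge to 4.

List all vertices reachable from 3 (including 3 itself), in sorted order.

Start at 3.
Its neighbours: 0, 2, 4.
Then their neighbours: 1, 5.
Every vertex is now reached.

0, 1, 2, 3, 4, 5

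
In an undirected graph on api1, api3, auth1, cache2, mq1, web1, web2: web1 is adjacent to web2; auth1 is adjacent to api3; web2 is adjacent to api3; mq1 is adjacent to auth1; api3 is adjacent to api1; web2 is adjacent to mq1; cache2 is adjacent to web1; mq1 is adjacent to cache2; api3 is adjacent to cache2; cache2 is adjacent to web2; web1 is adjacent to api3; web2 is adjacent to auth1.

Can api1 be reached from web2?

Explore from web2.
Distance 1: reach api3, auth1, cache2, mq1, web1.
Distance 2: reach api1.
Found api1.

Yes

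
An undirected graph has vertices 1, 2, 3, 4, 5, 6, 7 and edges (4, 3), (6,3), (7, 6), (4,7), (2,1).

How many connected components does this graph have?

From 1: component {1, 2}.
From 3: component {3, 4, 6, 7}.
From 5: component {5}.
That's 3 components.

3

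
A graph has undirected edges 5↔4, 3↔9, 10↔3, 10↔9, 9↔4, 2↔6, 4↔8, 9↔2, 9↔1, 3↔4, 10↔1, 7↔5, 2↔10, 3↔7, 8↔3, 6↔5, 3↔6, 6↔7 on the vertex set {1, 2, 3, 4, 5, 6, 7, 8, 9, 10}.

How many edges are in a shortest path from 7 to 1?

3

Distance 0: 7.
Distance 1: 3, 5, 6.
Distance 2: 2, 4, 8, 9, 10.
Distance 3: 1 — contains 1.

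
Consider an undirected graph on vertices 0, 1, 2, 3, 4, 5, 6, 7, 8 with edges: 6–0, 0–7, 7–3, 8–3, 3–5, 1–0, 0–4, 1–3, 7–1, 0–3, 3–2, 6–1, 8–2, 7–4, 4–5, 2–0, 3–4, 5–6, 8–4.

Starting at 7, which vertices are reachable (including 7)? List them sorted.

Start at 7.
Its neighbours: 0, 1, 3, 4.
Then their neighbours: 2, 5, 6, 8.
Every vertex is now reached.

0, 1, 2, 3, 4, 5, 6, 7, 8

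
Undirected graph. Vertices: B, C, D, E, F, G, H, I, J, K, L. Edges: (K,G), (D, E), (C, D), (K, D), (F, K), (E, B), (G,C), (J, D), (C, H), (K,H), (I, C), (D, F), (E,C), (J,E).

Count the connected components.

From B: component {B, C, D, E, F, G, H, I, J, K}.
From L: component {L}.
That's 2 components.

2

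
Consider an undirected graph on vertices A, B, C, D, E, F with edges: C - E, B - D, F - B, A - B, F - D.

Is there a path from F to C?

No

Explore from F.
Distance 1: reach B, D.
Distance 2: reach A.
The search is exhausted without reaching C; it lies in a different component.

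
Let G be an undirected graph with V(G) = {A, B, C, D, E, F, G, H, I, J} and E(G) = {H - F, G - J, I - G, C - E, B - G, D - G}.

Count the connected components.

4

From A: component {A}.
From B: component {B, D, G, I, J}.
From C: component {C, E}.
From F: component {F, H}.
That's 4 components.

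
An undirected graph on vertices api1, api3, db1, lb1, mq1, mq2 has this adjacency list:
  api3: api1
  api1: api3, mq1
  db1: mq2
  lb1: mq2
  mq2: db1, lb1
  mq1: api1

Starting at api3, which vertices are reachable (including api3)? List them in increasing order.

Start at api3.
Its neighbours: api1.
Then their neighbours: mq1.
Nothing further is reachable.

api1, api3, mq1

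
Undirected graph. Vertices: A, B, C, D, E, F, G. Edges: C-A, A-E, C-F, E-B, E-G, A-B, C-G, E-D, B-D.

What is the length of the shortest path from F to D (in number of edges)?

Distance 0: F.
Distance 1: C.
Distance 2: A, G.
Distance 3: B, E.
Distance 4: D — contains D.

4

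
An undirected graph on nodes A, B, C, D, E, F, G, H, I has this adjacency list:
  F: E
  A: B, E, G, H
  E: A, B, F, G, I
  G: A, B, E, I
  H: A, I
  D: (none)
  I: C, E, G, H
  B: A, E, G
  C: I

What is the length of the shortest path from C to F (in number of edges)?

3

Distance 0: C.
Distance 1: I.
Distance 2: E, G, H.
Distance 3: A, B, F — contains F.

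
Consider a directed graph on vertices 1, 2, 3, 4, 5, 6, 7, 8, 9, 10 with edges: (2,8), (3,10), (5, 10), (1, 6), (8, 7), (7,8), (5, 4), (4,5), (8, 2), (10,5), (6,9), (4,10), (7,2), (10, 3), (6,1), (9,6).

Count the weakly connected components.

3

From 1: component {1, 6, 9}.
From 2: component {2, 7, 8}.
From 3: component {3, 4, 5, 10}.
That's 3 components.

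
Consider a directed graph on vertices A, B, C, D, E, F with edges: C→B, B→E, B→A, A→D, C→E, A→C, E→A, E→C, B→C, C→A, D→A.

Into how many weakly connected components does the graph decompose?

From A: component {A, B, C, D, E}.
From F: component {F}.
That's 2 components.

2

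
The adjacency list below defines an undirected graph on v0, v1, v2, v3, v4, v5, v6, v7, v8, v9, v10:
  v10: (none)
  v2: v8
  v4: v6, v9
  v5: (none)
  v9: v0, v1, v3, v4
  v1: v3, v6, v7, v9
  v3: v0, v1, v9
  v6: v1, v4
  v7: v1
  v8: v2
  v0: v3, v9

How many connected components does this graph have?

4

From v0: component {v0, v1, v3, v4, v6, v7, v9}.
From v2: component {v2, v8}.
From v5: component {v5}.
From v10: component {v10}.
That's 4 components.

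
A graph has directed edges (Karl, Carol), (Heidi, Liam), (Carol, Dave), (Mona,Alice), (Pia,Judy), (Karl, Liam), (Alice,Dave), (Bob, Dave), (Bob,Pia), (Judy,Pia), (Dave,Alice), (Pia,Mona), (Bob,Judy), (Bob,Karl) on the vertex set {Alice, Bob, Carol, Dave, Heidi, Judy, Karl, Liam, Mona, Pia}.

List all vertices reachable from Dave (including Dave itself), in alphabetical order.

Start at Dave.
Its neighbours: Alice.
Nothing further is reachable.

Alice, Dave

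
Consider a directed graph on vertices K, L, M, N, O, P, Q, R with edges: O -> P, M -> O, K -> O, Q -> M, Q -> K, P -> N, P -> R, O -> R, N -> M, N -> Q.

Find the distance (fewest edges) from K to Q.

4

Distance 0: K.
Distance 1: O.
Distance 2: P, R.
Distance 3: N.
Distance 4: M, Q — contains Q.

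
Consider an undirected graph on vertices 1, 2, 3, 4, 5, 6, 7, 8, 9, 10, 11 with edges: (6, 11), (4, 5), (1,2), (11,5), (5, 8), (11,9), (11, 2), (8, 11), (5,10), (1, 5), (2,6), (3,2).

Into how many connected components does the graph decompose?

2

From 1: component {1, 2, 3, 4, 5, 6, 8, 9, 10, 11}.
From 7: component {7}.
That's 2 components.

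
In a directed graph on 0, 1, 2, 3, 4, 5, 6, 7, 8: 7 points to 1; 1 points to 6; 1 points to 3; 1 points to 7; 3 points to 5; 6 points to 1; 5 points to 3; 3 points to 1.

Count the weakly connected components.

From 0: component {0}.
From 1: component {1, 3, 5, 6, 7}.
From 2: component {2}.
From 4: component {4}.
From 8: component {8}.
That's 5 components.

5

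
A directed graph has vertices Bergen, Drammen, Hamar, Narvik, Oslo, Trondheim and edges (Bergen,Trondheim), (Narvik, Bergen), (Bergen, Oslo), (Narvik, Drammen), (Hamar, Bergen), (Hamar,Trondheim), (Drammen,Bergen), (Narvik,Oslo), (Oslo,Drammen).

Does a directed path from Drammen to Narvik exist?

Explore from Drammen.
Distance 1: reach Bergen.
Distance 2: reach Oslo, Trondheim.
The search from Drammen is exhausted; no directed path reaches Narvik.

No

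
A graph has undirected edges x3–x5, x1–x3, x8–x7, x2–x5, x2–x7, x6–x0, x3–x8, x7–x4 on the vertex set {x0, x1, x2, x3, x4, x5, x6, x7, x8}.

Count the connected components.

From x0: component {x0, x6}.
From x1: component {x1, x2, x3, x4, x5, x7, x8}.
That's 2 components.

2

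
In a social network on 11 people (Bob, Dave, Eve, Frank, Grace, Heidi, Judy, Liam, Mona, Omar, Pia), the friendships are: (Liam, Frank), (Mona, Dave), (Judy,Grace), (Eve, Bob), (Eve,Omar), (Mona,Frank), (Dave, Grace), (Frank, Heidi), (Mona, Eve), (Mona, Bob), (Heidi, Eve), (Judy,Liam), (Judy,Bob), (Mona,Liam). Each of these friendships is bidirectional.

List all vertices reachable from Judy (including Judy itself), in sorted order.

Start at Judy.
Its neighbours: Bob, Grace, Liam.
Then their neighbours: Dave, Eve, Frank, Mona.
Then next layer: Heidi, Omar.
Nothing further is reachable.

Bob, Dave, Eve, Frank, Grace, Heidi, Judy, Liam, Mona, Omar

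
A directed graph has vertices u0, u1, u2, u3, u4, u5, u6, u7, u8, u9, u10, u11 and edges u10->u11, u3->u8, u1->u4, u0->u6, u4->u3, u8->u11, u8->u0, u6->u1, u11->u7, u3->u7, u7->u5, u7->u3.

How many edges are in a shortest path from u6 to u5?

Distance 0: u6.
Distance 1: u1.
Distance 2: u4.
Distance 3: u3.
Distance 4: u7, u8.
Distance 5: u0, u5, u11 — contains u5.

5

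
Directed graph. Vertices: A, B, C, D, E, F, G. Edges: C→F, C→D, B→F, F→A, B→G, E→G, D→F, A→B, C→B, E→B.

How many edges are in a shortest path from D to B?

Distance 0: D.
Distance 1: F.
Distance 2: A.
Distance 3: B — contains B.

3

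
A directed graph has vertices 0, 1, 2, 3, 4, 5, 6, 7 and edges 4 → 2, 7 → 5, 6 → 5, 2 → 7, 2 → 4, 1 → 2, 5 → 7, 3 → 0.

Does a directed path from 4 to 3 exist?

No

Explore from 4.
Distance 1: reach 2.
Distance 2: reach 7.
Distance 3: reach 5.
The search from 4 is exhausted; no directed path reaches 3.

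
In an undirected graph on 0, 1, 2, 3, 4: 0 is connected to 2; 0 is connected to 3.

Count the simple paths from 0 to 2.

0–2

1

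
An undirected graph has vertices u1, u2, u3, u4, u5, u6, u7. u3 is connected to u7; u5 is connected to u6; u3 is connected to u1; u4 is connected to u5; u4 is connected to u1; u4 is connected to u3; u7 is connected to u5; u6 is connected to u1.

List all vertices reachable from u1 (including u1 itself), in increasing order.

Start at u1.
Its neighbours: u3, u4, u6.
Then their neighbours: u5, u7.
Nothing further is reachable.

u1, u3, u4, u5, u6, u7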